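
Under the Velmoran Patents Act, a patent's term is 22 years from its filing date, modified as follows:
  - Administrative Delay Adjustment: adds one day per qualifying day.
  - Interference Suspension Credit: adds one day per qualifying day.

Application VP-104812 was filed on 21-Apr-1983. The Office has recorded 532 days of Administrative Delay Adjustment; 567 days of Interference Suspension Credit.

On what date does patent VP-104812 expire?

April 24, 2008

Base term: filing date + 22 years → 21 April 2005.
Administrative Delay Adjustment: +532 days → 5 October 2006.
Interference Suspension Credit: +567 days → 24 April 2008.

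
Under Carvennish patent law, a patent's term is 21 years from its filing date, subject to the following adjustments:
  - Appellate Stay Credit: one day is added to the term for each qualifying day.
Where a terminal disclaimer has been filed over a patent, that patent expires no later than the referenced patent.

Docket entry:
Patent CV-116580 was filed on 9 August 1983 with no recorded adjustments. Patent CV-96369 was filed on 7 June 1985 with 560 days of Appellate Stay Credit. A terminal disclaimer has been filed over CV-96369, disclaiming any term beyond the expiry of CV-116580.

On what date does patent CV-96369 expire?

2004-08-09

Natural term of CV-96369:
  Base: filing + 21 years → 7 June 2006.
  Appellate Stay Credit: +560 days → 19 December 2007.
Expiry of referenced patent CV-116580:
  Base: filing + 21 years → 9 August 2004.
Terminal disclaimer: CV-96369 expires on the earlier of 19 December 2007 and 9 August 2004.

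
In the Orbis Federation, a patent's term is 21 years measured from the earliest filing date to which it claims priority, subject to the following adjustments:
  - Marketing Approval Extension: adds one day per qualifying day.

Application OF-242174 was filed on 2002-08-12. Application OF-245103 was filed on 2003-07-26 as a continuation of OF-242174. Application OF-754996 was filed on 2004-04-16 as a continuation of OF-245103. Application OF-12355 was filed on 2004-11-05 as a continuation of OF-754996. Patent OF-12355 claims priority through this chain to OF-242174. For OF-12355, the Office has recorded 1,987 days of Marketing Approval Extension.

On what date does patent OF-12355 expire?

2029-01-19

Earliest priority filing: 12 August 2002.
Base term: 12 August 2002 + 21 years → 12 August 2023.
Marketing Approval Extension: +1987 days → 19 January 2029.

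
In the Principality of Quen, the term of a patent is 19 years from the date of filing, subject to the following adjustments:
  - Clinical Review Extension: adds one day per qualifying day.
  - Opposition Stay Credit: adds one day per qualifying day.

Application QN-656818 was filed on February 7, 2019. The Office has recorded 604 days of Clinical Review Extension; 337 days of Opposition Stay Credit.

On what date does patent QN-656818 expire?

September 5, 2040

Base term: filing date + 19 years → 7 February 2038.
Clinical Review Extension: +604 days → 4 October 2039.
Opposition Stay Credit: +337 days → 5 September 2040.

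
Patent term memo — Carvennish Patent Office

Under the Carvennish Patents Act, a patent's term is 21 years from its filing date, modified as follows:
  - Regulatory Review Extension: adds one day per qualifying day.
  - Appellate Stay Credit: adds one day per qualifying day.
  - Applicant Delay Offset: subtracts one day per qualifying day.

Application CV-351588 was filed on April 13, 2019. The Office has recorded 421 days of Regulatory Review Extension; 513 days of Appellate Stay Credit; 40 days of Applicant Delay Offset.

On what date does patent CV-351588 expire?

Base term: filing date + 21 years → 13 April 2040.
Regulatory Review Extension: +421 days → 8 June 2041.
Appellate Stay Credit: +513 days → 3 November 2042.
Applicant Delay Offset: −40 days → 24 September 2042.

September 24, 2042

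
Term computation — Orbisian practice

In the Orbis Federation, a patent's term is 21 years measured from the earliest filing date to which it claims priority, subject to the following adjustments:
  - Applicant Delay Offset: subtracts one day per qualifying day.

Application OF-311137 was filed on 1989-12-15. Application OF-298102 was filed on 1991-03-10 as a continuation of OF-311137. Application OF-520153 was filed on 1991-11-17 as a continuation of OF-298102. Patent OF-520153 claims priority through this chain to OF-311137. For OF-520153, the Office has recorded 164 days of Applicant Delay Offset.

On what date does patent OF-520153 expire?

Earliest priority filing: 15 December 1989.
Base term: 15 December 1989 + 21 years → 15 December 2010.
Applicant Delay Offset: −164 days → 4 July 2010.

July 4, 2010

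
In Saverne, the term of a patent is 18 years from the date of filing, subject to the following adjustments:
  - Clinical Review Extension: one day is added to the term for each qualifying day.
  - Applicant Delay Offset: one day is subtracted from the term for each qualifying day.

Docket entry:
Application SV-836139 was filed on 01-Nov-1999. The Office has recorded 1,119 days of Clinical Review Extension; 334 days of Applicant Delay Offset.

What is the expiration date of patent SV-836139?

Base term: filing date + 18 years → 1 November 2017.
Clinical Review Extension: +1119 days → 24 November 2020.
Applicant Delay Offset: −334 days → 26 December 2019.

2019-12-26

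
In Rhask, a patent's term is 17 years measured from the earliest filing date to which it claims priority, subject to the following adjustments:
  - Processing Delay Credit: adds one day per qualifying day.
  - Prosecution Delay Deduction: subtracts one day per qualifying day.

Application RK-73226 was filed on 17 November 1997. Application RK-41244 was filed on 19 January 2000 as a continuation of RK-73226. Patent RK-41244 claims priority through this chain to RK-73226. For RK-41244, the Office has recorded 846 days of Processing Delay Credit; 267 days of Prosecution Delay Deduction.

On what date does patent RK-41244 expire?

June 18, 2016

Earliest priority filing: 17 November 1997.
Base term: 17 November 1997 + 17 years → 17 November 2014.
Processing Delay Credit: +846 days → 12 March 2017.
Prosecution Delay Deduction: −267 days → 18 June 2016.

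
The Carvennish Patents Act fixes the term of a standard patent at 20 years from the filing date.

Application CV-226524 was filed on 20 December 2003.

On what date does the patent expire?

December 20, 2023

Filing date + 20 years → 20 December 2023.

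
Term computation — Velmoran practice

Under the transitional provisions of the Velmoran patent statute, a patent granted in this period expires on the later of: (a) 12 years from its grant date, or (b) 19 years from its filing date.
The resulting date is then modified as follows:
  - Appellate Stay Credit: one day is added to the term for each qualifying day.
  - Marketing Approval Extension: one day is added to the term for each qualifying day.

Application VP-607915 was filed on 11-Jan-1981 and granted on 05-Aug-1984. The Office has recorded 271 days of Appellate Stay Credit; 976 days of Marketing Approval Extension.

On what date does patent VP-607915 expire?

2003-06-11

(a) grant + 12 years → 5 August 1996.
(b) filing + 19 years → 11 January 2000.
Later of the two: 11 January 2000.
Appellate Stay Credit: +271 days → 8 October 2000.
Marketing Approval Extension: +976 days → 11 June 2003.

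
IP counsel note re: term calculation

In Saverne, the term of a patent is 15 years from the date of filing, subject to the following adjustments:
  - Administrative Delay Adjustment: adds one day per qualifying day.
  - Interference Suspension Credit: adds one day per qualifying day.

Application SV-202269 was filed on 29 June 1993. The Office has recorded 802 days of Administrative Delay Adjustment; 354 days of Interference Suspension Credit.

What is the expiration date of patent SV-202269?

Base term: filing date + 15 years → 29 June 2008.
Administrative Delay Adjustment: +802 days → 9 September 2010.
Interference Suspension Credit: +354 days → 29 August 2011.

August 29, 2011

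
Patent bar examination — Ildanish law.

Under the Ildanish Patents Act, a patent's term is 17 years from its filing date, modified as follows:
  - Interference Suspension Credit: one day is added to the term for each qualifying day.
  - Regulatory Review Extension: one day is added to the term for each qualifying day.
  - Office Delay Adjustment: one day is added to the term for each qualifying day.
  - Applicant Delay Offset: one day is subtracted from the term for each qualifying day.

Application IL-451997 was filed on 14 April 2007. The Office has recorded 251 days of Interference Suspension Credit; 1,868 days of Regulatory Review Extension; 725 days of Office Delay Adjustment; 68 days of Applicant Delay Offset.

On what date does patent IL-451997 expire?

2031-11-20

Base term: filing date + 17 years → 14 April 2024.
Interference Suspension Credit: +251 days → 21 December 2024.
Regulatory Review Extension: +1868 days → 1 February 2030.
Office Delay Adjustment: +725 days → 27 January 2032.
Applicant Delay Offset: −68 days → 20 November 2031.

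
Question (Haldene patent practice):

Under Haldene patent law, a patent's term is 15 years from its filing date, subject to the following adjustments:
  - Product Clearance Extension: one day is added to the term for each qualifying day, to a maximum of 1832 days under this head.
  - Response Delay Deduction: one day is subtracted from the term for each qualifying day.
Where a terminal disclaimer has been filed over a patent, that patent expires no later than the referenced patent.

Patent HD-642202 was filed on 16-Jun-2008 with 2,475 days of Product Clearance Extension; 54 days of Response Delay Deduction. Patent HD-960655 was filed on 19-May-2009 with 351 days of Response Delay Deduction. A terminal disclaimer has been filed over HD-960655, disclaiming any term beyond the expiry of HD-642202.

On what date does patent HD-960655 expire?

June 3, 2023

Natural term of HD-960655:
  Base: filing + 15 years → 19 May 2024.
  Response Delay Deduction: −351 days → 3 June 2023.
Expiry of referenced patent HD-642202:
  Base: filing + 15 years → 16 June 2023.
  Product Clearance Extension: 2475 days claimed exceeds the 1832-day cap, so +1832 days → 21 June 2028.
  Response Delay Deduction: −54 days → 28 April 2028.
Terminal disclaimer: HD-960655 expires on the earlier of 3 June 2023 and 28 April 2028.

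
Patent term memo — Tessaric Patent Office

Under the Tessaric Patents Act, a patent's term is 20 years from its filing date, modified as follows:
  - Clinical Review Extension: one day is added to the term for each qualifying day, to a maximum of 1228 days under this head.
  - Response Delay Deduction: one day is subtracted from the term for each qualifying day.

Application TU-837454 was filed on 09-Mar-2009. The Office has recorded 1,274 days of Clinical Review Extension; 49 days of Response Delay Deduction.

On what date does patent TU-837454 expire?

Base term: filing date + 20 years → 9 March 2029.
Clinical Review Extension: 1274 days claimed exceeds the 1228-day cap, so +1228 days → 19 July 2032.
Response Delay Deduction: −49 days → 31 May 2032.

2032-05-31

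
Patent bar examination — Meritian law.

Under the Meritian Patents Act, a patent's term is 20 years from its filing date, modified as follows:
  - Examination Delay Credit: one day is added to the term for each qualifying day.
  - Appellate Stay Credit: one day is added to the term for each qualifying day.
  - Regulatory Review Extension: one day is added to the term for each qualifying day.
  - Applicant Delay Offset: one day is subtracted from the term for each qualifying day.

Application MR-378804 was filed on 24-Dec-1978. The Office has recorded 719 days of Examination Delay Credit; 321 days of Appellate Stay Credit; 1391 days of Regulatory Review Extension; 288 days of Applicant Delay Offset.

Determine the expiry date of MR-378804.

November 5, 2004

Base term: filing date + 20 years → 24 December 1998.
Examination Delay Credit: +719 days → 12 December 2000.
Appellate Stay Credit: +321 days → 29 October 2001.
Regulatory Review Extension: +1391 days → 20 August 2005.
Applicant Delay Offset: −288 days → 5 November 2004.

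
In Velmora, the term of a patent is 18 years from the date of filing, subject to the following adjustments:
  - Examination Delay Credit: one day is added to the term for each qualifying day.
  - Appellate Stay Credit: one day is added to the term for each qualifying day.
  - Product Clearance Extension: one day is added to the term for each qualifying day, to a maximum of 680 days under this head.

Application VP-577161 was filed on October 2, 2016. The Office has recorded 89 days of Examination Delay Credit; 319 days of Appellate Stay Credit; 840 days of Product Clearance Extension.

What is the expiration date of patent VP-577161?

2037-09-24

Base term: filing date + 18 years → 2 October 2034.
Examination Delay Credit: +89 days → 30 December 2034.
Appellate Stay Credit: +319 days → 14 November 2035.
Product Clearance Extension: 840 days claimed exceeds the 680-day cap, so +680 days → 24 September 2037.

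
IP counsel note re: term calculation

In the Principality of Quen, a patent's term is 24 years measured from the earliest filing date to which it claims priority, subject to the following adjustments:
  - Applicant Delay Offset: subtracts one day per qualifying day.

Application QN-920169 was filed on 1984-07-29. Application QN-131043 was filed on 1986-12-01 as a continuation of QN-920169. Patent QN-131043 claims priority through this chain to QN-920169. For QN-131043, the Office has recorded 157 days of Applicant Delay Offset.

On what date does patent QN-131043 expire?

Earliest priority filing: 29 July 1984.
Base term: 29 July 1984 + 24 years → 29 July 2008.
Applicant Delay Offset: −157 days → 23 February 2008.

February 23, 2008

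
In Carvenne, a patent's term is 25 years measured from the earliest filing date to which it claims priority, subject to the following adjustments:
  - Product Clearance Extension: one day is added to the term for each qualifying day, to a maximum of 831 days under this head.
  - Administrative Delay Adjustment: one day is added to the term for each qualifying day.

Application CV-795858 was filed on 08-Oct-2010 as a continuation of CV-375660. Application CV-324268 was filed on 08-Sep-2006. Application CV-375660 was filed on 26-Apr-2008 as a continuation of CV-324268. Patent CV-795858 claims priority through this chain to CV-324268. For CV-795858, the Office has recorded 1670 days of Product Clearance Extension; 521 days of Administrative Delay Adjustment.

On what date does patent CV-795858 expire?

Earliest priority filing: 8 September 2006.
Base term: 8 September 2006 + 25 years → 8 September 2031.
Product Clearance Extension: 1670 days claimed exceeds the 831-day cap, so +831 days → 17 December 2033.
Administrative Delay Adjustment: +521 days → 22 May 2035.

May 22, 2035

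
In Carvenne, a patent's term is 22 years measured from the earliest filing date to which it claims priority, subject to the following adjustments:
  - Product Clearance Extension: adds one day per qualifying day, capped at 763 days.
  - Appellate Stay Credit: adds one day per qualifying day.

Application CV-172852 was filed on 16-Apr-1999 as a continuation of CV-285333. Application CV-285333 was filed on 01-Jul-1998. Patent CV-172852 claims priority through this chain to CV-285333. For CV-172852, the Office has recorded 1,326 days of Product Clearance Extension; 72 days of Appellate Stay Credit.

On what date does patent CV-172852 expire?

Earliest priority filing: 1 July 1998.
Base term: 1 July 1998 + 22 years → 1 July 2020.
Product Clearance Extension: 1326 days claimed exceeds the 763-day cap, so +763 days → 3 August 2022.
Appellate Stay Credit: +72 days → 14 October 2022.

2022-10-14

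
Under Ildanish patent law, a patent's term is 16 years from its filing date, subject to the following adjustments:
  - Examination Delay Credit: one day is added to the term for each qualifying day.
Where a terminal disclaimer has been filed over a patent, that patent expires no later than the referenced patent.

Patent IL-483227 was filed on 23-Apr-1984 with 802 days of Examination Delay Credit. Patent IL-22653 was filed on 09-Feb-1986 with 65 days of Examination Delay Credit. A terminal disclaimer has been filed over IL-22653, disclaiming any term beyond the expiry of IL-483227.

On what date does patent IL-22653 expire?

April 15, 2002

Natural term of IL-22653:
  Base: filing + 16 years → 9 February 2002.
  Examination Delay Credit: +65 days → 15 April 2002.
Expiry of referenced patent IL-483227:
  Base: filing + 16 years → 23 April 2000.
  Examination Delay Credit: +802 days → 4 July 2002.
Terminal disclaimer: IL-22653 expires on the earlier of 15 April 2002 and 4 July 2002.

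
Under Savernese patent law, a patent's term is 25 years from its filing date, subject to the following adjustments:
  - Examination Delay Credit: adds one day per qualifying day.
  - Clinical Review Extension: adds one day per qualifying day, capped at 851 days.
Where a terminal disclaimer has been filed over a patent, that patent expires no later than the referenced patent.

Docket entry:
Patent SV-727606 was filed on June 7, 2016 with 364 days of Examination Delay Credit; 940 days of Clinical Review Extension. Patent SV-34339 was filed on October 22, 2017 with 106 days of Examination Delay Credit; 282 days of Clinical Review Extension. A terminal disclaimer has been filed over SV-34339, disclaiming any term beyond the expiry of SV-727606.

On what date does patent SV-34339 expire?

Natural term of SV-34339:
  Base: filing + 25 years → 22 October 2042.
  Examination Delay Credit: +106 days → 5 February 2043.
  Clinical Review Extension: 282 days (within the 851-day cap) → +282 days → 14 November 2043.
Expiry of referenced patent SV-727606:
  Base: filing + 25 years → 7 June 2041.
  Examination Delay Credit: +364 days → 6 June 2042.
  Clinical Review Extension: 940 days claimed exceeds the 851-day cap, so +851 days → 4 October 2044.
Terminal disclaimer: SV-34339 expires on the earlier of 14 November 2043 and 4 October 2044.

2043-11-14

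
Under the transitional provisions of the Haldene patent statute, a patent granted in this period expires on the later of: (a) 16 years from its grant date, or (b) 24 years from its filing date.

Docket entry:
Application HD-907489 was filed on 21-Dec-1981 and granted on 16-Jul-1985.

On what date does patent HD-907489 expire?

December 21, 2005

(a) grant + 16 years → 16 July 2001.
(b) filing + 24 years → 21 December 2005.
Later of the two: 21 December 2005.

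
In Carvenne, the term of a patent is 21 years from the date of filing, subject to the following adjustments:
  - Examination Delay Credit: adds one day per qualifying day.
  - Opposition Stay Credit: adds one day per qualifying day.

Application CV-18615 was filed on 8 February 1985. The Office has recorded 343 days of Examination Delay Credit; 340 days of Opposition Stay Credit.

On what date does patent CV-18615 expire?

Base term: filing date + 21 years → 8 February 2006.
Examination Delay Credit: +343 days → 17 January 2007.
Opposition Stay Credit: +340 days → 23 December 2007.

2007-12-23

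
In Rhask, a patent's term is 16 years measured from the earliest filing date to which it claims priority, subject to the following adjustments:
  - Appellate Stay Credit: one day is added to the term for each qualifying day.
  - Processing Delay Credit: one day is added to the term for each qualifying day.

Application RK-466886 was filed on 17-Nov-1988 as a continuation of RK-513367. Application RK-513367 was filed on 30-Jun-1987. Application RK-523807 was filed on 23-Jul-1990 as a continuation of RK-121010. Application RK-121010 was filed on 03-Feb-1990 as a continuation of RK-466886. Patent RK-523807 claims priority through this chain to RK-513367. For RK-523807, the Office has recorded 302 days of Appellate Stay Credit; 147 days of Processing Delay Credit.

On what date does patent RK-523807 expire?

Earliest priority filing: 30 June 1987.
Base term: 30 June 1987 + 16 years → 30 June 2003.
Appellate Stay Credit: +302 days → 27 April 2004.
Processing Delay Credit: +147 days → 21 September 2004.

September 21, 2004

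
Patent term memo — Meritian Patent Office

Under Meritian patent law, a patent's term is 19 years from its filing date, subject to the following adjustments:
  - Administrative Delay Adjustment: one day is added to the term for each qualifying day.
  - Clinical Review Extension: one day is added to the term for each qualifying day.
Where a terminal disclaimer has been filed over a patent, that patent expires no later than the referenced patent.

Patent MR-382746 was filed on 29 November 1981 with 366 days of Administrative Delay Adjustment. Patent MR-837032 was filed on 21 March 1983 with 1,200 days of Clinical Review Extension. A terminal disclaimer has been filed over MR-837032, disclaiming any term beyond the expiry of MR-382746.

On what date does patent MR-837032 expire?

2001-11-30

Natural term of MR-837032:
  Base: filing + 19 years → 21 March 2002.
  Clinical Review Extension: +1200 days → 3 July 2005.
Expiry of referenced patent MR-382746:
  Base: filing + 19 years → 29 November 2000.
  Administrative Delay Adjustment: +366 days → 30 November 2001.
Terminal disclaimer: MR-837032 expires on the earlier of 3 July 2005 and 30 November 2001.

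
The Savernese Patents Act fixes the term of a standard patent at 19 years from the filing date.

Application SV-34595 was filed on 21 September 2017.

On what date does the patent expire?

Filing date + 19 years → 21 September 2036.

September 21, 2036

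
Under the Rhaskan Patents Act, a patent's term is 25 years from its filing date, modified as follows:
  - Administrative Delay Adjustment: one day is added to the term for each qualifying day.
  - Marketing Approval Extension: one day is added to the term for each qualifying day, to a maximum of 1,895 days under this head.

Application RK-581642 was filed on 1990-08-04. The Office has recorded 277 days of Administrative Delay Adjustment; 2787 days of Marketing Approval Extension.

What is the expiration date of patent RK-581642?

Base term: filing date + 25 years → 4 August 2015.
Administrative Delay Adjustment: +277 days → 7 May 2016.
Marketing Approval Extension: 2787 days claimed exceeds the 1895-day cap, so +1895 days → 15 July 2021.

July 15, 2021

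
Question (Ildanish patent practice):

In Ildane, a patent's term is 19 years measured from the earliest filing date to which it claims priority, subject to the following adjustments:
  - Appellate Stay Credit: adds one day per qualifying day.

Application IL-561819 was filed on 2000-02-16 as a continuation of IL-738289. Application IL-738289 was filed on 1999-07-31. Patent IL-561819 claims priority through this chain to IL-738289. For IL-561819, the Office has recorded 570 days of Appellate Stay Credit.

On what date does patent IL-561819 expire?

February 21, 2020

Earliest priority filing: 31 July 1999.
Base term: 31 July 1999 + 19 years → 31 July 2018.
Appellate Stay Credit: +570 days → 21 February 2020.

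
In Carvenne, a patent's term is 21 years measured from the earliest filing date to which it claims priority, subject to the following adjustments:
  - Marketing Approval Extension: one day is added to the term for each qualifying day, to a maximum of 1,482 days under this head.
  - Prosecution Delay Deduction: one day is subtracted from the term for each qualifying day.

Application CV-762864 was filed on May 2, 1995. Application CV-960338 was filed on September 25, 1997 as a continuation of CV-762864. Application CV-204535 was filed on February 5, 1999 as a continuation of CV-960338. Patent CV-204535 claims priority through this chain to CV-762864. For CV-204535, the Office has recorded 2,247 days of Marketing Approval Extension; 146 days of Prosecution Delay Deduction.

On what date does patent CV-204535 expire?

December 29, 2019

Earliest priority filing: 2 May 1995.
Base term: 2 May 1995 + 21 years → 2 May 2016.
Marketing Approval Extension: 2247 days claimed exceeds the 1482-day cap, so +1482 days → 23 May 2020.
Prosecution Delay Deduction: −146 days → 29 December 2019.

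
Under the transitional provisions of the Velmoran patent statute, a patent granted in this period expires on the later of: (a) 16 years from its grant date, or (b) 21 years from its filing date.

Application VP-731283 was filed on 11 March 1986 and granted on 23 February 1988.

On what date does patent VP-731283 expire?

March 11, 2007

(a) grant + 16 years → 23 February 2004.
(b) filing + 21 years → 11 March 2007.
Later of the two: 11 March 2007.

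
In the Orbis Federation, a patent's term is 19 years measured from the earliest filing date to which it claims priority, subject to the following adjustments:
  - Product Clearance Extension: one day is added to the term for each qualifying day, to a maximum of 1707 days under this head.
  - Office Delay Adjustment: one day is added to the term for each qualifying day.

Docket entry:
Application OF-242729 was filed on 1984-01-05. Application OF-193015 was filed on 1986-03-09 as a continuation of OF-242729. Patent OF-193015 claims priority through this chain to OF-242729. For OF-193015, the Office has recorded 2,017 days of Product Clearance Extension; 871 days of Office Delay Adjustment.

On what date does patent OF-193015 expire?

January 26, 2010

Earliest priority filing: 5 January 1984.
Base term: 5 January 1984 + 19 years → 5 January 2003.
Product Clearance Extension: 2017 days claimed exceeds the 1707-day cap, so +1707 days → 8 September 2007.
Office Delay Adjustment: +871 days → 26 January 2010.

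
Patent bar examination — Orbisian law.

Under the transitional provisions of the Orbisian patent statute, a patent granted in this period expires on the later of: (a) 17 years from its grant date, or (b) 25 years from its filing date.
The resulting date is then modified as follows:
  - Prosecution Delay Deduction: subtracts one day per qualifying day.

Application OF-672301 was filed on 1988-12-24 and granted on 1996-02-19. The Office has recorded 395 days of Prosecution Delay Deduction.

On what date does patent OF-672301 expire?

2012-11-24

(a) grant + 17 years → 19 February 2013.
(b) filing + 25 years → 24 December 2013.
Later of the two: 24 December 2013.
Prosecution Delay Deduction: −395 days → 24 November 2012.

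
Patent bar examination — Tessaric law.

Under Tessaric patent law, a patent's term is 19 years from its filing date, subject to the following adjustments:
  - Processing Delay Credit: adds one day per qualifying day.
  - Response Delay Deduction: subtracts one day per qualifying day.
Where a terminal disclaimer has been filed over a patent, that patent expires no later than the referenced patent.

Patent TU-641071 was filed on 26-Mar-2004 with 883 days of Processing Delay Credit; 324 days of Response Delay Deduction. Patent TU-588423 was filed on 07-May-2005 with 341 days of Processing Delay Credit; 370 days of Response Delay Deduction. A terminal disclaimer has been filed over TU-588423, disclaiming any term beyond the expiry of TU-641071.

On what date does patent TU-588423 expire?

Natural term of TU-588423:
  Base: filing + 19 years → 7 May 2024.
  Processing Delay Credit: +341 days → 13 April 2025.
  Response Delay Deduction: −370 days → 8 April 2024.
Expiry of referenced patent TU-641071:
  Base: filing + 19 years → 26 March 2023.
  Processing Delay Credit: +883 days → 25 August 2025.
  Response Delay Deduction: −324 days → 5 October 2024.
Terminal disclaimer: TU-588423 expires on the earlier of 8 April 2024 and 5 October 2024.

April 8, 2024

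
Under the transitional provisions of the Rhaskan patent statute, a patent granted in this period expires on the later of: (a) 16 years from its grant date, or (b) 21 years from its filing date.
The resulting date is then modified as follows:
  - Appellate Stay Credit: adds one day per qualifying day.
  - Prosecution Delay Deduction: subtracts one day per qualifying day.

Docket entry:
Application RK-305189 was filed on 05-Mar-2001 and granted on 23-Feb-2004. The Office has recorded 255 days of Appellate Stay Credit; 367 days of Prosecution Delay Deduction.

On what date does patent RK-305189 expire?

(a) grant + 16 years → 23 February 2020.
(b) filing + 21 years → 5 March 2022.
Later of the two: 5 March 2022.
Appellate Stay Credit: +255 days → 15 November 2022.
Prosecution Delay Deduction: −367 days → 13 November 2021.

2021-11-13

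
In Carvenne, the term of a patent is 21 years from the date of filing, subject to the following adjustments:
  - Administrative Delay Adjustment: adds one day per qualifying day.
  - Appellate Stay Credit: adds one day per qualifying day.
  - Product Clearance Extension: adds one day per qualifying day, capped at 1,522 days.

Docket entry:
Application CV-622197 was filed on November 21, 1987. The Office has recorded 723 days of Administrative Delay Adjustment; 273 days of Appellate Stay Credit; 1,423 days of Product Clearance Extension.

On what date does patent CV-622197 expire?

Base term: filing date + 21 years → 21 November 2008.
Administrative Delay Adjustment: +723 days → 14 November 2010.
Appellate Stay Credit: +273 days → 14 August 2011.
Product Clearance Extension: 1423 days (within the 1522-day cap) → +1423 days → 7 July 2015.

July 7, 2015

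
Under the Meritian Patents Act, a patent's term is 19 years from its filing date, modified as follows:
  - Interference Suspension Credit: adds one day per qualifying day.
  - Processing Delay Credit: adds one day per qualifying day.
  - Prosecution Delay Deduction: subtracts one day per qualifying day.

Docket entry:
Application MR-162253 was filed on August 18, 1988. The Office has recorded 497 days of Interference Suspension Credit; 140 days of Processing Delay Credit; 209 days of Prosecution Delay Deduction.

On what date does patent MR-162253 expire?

Base term: filing date + 19 years → 18 August 2007.
Interference Suspension Credit: +497 days → 27 December 2008.
Processing Delay Credit: +140 days → 16 May 2009.
Prosecution Delay Deduction: −209 days → 19 October 2008.

October 19, 2008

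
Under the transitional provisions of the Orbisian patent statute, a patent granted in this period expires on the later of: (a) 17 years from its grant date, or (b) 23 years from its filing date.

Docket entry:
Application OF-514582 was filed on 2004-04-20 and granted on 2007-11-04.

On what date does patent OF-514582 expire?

(a) grant + 17 years → 4 November 2024.
(b) filing + 23 years → 20 April 2027.
Later of the two: 20 April 2027.

2027-04-20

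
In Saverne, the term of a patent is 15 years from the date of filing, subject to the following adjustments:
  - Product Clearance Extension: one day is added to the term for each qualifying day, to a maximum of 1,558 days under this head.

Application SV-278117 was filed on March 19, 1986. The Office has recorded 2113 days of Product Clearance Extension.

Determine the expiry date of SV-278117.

Base term: filing date + 15 years → 19 March 2001.
Product Clearance Extension: 2113 days claimed exceeds the 1558-day cap, so +1558 days → 24 June 2005.

June 24, 2005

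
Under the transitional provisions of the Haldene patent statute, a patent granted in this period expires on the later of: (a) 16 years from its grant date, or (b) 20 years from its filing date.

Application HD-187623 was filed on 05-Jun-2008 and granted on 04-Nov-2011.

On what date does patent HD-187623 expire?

(a) grant + 16 years → 4 November 2027.
(b) filing + 20 years → 5 June 2028.
Later of the two: 5 June 2028.

2028-06-05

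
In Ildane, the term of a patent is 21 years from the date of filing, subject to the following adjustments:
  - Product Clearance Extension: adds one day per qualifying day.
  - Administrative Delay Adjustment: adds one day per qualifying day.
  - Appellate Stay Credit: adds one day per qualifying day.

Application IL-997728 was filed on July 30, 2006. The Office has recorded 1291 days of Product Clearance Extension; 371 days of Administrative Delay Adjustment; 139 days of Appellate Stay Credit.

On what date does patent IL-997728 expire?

July 4, 2032

Base term: filing date + 21 years → 30 July 2027.
Product Clearance Extension: +1291 days → 10 February 2031.
Administrative Delay Adjustment: +371 days → 16 February 2032.
Appellate Stay Credit: +139 days → 4 July 2032.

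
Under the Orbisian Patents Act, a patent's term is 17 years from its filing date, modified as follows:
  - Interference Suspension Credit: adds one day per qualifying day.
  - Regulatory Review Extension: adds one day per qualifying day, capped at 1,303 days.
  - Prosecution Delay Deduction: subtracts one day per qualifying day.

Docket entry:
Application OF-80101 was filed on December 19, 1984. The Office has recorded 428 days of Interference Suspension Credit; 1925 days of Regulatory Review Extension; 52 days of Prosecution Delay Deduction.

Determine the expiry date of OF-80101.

Base term: filing date + 17 years → 19 December 2001.
Interference Suspension Credit: +428 days → 20 February 2003.
Regulatory Review Extension: 1925 days claimed exceeds the 1303-day cap, so +1303 days → 15 September 2006.
Prosecution Delay Deduction: −52 days → 25 July 2006.

2006-07-25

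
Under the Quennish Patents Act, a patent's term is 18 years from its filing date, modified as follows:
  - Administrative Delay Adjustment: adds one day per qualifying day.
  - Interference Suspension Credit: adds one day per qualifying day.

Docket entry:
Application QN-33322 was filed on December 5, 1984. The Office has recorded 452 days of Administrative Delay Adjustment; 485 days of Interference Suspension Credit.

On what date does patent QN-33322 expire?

2005-06-29

Base term: filing date + 18 years → 5 December 2002.
Administrative Delay Adjustment: +452 days → 1 March 2004.
Interference Suspension Credit: +485 days → 29 June 2005.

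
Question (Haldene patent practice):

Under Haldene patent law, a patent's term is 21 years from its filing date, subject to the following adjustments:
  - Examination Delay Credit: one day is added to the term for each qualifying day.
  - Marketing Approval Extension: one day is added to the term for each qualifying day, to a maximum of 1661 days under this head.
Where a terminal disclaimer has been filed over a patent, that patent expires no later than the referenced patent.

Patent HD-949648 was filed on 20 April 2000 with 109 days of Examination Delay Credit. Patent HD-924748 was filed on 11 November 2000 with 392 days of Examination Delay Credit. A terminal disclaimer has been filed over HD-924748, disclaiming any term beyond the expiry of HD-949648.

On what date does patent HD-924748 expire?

Natural term of HD-924748:
  Base: filing + 21 years → 11 November 2021.
  Examination Delay Credit: +392 days → 8 December 2022.
Expiry of referenced patent HD-949648:
  Base: filing + 21 years → 20 April 2021.
  Examination Delay Credit: +109 days → 7 August 2021.
Terminal disclaimer: HD-924748 expires on the earlier of 8 December 2022 and 7 August 2021.

2021-08-07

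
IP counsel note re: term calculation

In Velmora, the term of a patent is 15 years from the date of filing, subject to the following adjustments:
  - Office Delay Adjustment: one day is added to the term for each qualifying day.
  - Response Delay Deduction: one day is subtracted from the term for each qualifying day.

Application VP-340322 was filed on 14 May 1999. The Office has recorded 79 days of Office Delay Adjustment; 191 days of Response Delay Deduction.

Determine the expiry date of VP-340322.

Base term: filing date + 15 years → 14 May 2014.
Office Delay Adjustment: +79 days → 1 August 2014.
Response Delay Deduction: −191 days → 22 January 2014.

2014-01-22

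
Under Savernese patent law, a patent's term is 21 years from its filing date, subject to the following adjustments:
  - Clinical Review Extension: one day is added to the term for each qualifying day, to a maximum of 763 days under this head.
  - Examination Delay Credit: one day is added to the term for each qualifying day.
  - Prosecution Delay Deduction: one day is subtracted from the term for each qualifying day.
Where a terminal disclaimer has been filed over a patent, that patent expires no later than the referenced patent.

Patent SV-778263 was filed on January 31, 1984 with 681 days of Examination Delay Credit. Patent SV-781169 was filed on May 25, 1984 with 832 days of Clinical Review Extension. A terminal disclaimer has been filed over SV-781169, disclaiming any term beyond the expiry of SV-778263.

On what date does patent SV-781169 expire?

Natural term of SV-781169:
  Base: filing + 21 years → 25 May 2005.
  Clinical Review Extension: 832 days claimed exceeds the 763-day cap, so +763 days → 27 June 2007.
Expiry of referenced patent SV-778263:
  Base: filing + 21 years → 31 January 2005.
  Examination Delay Credit: +681 days → 13 December 2006.
Terminal disclaimer: SV-781169 expires on the earlier of 27 June 2007 and 13 December 2006.

2006-12-13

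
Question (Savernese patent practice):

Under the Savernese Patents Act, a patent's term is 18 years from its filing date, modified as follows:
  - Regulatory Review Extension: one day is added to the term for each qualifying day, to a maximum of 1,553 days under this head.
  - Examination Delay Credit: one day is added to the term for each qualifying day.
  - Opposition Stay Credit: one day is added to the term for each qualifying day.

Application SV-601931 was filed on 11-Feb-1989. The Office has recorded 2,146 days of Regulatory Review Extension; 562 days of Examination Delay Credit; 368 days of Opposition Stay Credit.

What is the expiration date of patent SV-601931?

Base term: filing date + 18 years → 11 February 2007.
Regulatory Review Extension: 2146 days claimed exceeds the 1553-day cap, so +1553 days → 14 May 2011.
Examination Delay Credit: +562 days → 26 November 2012.
Opposition Stay Credit: +368 days → 29 November 2013.

November 29, 2013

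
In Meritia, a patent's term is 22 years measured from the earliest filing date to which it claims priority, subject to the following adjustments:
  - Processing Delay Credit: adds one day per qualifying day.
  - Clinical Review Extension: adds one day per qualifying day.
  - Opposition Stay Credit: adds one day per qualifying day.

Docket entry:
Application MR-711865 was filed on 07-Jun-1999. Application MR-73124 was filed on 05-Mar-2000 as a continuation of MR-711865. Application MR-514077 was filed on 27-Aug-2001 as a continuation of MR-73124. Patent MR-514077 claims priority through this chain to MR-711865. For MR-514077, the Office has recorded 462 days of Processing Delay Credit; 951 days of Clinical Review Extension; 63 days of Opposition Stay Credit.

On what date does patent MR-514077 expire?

June 22, 2025

Earliest priority filing: 7 June 1999.
Base term: 7 June 1999 + 22 years → 7 June 2021.
Processing Delay Credit: +462 days → 12 September 2022.
Clinical Review Extension: +951 days → 20 April 2025.
Opposition Stay Credit: +63 days → 22 June 2025.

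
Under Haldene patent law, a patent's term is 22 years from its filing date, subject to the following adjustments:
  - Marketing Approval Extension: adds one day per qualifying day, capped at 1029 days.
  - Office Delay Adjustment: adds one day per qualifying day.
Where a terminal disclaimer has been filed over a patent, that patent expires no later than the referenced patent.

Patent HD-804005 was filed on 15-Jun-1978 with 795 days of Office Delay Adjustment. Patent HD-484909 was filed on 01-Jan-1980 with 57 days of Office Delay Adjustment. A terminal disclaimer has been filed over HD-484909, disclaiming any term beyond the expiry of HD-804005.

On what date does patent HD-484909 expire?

2002-02-27

Natural term of HD-484909:
  Base: filing + 22 years → 1 January 2002.
  Office Delay Adjustment: +57 days → 27 February 2002.
Expiry of referenced patent HD-804005:
  Base: filing + 22 years → 15 June 2000.
  Office Delay Adjustment: +795 days → 19 August 2002.
Terminal disclaimer: HD-484909 expires on the earlier of 27 February 2002 and 19 August 2002.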